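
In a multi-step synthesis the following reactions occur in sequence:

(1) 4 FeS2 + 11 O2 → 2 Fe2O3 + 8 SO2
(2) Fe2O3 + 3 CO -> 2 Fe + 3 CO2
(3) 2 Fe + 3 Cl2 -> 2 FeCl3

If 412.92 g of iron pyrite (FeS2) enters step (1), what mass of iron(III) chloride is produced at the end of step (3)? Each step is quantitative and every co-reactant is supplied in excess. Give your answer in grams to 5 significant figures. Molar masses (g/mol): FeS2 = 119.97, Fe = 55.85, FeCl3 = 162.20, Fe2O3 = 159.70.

558.27 g

n(FeS2) = 412.92 / 119.97 = 3.44186 mol.
Reaction (1): FeS2→Fe2O3 ratio 4:2 ⇒ n(Fe2O3) = 1.72093 mol.
Reaction (2): Fe2O3→Fe ratio 1:2 ⇒ n(Fe) = 3.44186 mol.
Reaction (3): Fe→FeCl3 ratio 2:2 ⇒ n(FeCl3) = 3.44186 mol.
Mass of FeCl3 = 3.44186 × 162.20 = 558.270 g.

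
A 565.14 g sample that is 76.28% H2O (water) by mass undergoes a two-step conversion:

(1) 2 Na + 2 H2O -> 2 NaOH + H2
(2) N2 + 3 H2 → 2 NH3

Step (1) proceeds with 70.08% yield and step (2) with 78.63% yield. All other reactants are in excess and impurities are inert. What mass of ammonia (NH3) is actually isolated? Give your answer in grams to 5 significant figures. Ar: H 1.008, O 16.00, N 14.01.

Pure H2O = 565.14 × 0.7628 = 431.089 g.
M(H2O) = 2(1.008) + 16.00 = 18.016 g/mol.
M(NH3) = 14.01 + 3(1.008) = 17.034 g/mol.
n(H2O) = 431.089 / 18.016 = 23.9281 mol.
Step 1 (H2O:H2 = 2:1): theoretical n(H2) = 11.9641 mol; at 70.08% yield, n(H2) = 8.38441 mol.
Step 2 (H2:NH3 = 3:2): theoretical n(NH3) = 5.58961 mol, so theoretical mass = 5.58961 × 17.034 = 95.2133 g.
At 78.63% yield, actual mass of NH3 = 95.2133 × 0.7863 = 74.8663 g.

74.866 g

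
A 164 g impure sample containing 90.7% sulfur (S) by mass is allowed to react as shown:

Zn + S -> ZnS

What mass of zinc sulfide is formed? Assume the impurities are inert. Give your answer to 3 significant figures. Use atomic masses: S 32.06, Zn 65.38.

452 g

Mass of pure S = 164 g × 0.907 = 148.7 g.
M(S) = 32.06 g/mol.
M(ZnS) = 65.38 + 32.06 = 97.44 g/mol.
n(S) = 148.7 g / 32.06 g/mol = 4.640 mol.
From the equation the S:ZnS mole ratio is 1:1, so n(ZnS) = 4.640 × 1/1 = 4.640 mol.
Mass of ZnS = 4.640 mol × 97.44 g/mol = 452.1 g.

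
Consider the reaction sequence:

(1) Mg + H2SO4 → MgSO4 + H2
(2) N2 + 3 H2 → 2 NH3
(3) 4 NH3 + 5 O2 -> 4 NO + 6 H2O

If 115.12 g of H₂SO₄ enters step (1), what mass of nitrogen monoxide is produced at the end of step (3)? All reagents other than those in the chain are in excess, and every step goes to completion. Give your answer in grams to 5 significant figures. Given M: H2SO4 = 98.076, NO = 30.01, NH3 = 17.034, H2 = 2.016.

23.483 g

n(H2SO4) = 115.12 / 98.076 = 1.17378 mol.
Reaction (1): H2SO4→H2 ratio 1:1 ⇒ n(H2) = 1.17378 mol.
Reaction (2): H2→NH3 ratio 3:2 ⇒ n(NH3) = 0.782522 mol.
Reaction (3): NH3→NO ratio 4:4 ⇒ n(NO) = 0.782522 mol.
Mass of NO = 0.782522 × 30.01 = 23.4835 g.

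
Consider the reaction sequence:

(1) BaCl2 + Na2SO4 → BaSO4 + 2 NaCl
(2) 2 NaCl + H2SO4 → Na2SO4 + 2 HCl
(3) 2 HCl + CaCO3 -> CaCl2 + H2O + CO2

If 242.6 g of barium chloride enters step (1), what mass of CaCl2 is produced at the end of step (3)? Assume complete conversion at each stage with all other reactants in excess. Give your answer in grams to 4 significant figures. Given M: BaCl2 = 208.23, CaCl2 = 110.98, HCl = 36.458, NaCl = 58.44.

129.3 g

n(BaCl2) = 242.6 / 208.23 = 1.1651 mol.
Reaction (1): BaCl2→NaCl ratio 1:2 ⇒ n(NaCl) = 2.3301 mol.
Reaction (2): NaCl→HCl ratio 2:2 ⇒ n(HCl) = 2.3301 mol.
Reaction (3): HCl→CaCl2 ratio 2:1 ⇒ n(CaCl2) = 1.1651 mol.
Mass of CaCl2 = 1.1651 × 110.98 = 129.30 g.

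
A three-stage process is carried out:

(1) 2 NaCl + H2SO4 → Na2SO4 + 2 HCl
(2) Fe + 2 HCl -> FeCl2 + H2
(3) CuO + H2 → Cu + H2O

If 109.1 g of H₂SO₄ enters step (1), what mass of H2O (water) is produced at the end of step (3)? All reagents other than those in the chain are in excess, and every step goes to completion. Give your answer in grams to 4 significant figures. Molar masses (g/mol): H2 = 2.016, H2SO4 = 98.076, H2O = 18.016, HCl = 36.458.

20.04 g

n(H2SO4) = 109.1 / 98.076 = 1.1124 mol.
Reaction (1): H2SO4→HCl ratio 1:2 ⇒ n(HCl) = 2.2248 mol.
Reaction (2): HCl→H2 ratio 2:1 ⇒ n(H2) = 1.1124 mol.
Reaction (3): H2→H2O ratio 1:1 ⇒ n(H2O) = 1.1124 mol.
Mass of H2O = 1.1124 × 18.016 = 20.041 g.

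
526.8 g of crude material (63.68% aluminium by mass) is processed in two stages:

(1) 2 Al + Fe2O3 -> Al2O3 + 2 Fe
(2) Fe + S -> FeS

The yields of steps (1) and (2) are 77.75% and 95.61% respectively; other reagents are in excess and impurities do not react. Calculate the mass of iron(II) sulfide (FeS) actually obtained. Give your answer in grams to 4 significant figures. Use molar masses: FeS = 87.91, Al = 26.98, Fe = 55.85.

812.5 g

Pure Al = 526.8 × 0.6368 = 335.47 g.
n(Al) = 335.47 / 26.98 = 12.434 mol.
Step 1 (Al:Fe = 2:2): theoretical n(Fe) = 12.434 mol; at 77.75% yield, n(Fe) = 9.6673 mol.
Step 2 (Fe:FeS = 1:1): theoretical n(FeS) = 9.6673 mol, so theoretical mass = 9.6673 × 87.91 = 849.86 g.
At 95.61% yield, actual mass of FeS = 849.86 × 0.9561 = 812.55 g.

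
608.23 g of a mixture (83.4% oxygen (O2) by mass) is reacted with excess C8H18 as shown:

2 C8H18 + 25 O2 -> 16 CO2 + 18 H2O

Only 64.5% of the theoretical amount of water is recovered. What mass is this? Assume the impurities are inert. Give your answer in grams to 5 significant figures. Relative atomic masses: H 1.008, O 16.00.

132.63 g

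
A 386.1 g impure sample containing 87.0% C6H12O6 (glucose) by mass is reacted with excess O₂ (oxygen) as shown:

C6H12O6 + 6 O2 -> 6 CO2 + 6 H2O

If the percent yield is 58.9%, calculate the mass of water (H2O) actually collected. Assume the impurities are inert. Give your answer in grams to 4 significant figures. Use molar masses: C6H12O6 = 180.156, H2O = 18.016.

Pure C6H12O6 available = 386.1 g × 0.870 = 335.91 g.
n(C6H12O6) = 335.91 g / 180.156 g/mol = 1.8645 mol.
From the equation the C6H12O6:H2O mole ratio is 1:6, so n(H2O) = 1.8645 × 6/1 = 11.187 mol.
Mass of H2O = 11.187 mol × 18.016 g/mol = 201.55 g.
Actual mass collected = 201.55 g × 0.589 = 118.71 g.

118.7 g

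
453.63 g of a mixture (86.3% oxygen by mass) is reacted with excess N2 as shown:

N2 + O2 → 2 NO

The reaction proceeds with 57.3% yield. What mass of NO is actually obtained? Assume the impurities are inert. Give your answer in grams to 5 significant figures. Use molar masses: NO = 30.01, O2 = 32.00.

420.74 g

Pure O2 available = 453.63 g × 0.863 = 391.483 g.
n(O2) = 391.483 g / 32.00 g/mol = 12.2338 mol.
From the equation the O2:NO mole ratio is 1:2, so n(NO) = 12.2338 × 2/1 = 24.4677 mol.
Mass of NO = 24.4677 mol × 30.01 g/mol = 734.275 g.
Actual mass collected = 734.275 g × 0.573 = 420.739 g.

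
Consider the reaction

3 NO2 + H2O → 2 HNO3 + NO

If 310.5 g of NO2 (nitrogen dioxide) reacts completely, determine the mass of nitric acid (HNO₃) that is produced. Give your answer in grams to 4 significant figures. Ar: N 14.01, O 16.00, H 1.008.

283.5 g

M(NO2) = 14.01 + 2(16.00) = 46.01 g/mol.
M(HNO3) = 1.008 + 14.01 + 3(16.00) = 63.018 g/mol.
n(NO2) = 310.50 g / 46.01 g/mol = 6.7485 mol.
From the equation the NO2:HNO3 mole ratio is 3:2, so n(HNO3) = 6.7485 × 2/3 = 4.4990 mol.
Mass of HNO3 = 4.4990 mol × 63.018 g/mol = 283.52 g.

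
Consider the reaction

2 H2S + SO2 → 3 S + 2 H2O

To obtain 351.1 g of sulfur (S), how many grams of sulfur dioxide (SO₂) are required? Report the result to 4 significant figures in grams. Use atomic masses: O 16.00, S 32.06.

233.8 g

M(S) = 32.06 g/mol.
M(SO2) = 32.06 + 2(16.00) = 64.06 g/mol.
n(S) = 351.10 g / 32.06 g/mol = 10.951 mol.
From the equation the S:SO2 mole ratio is 3:1, so n(SO2) = 10.951 × 1/3 = 3.6504 mol.
Mass of SO2 = 3.6504 mol × 64.06 g/mol = 233.85 g.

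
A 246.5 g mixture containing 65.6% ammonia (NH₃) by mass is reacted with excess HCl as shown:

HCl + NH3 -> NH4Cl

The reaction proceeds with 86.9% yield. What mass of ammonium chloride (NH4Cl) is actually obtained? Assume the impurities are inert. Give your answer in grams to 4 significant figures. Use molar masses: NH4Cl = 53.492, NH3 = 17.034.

441.3 g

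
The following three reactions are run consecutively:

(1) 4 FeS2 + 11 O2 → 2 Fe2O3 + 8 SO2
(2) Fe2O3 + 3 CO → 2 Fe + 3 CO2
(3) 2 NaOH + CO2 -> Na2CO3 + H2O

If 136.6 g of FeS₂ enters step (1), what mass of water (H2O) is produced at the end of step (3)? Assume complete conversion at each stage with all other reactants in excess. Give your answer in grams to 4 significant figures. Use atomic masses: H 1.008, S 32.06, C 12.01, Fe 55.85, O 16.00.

M(FeS2) = 55.85 + 2(32.06) = 119.97 g/mol.
M(H2O) = 2(1.008) + 16.00 = 18.016 g/mol.
n(FeS2) = 136.6 / 119.97 = 1.1386 mol.
Reaction (1): FeS2→Fe2O3 ratio 4:2 ⇒ n(Fe2O3) = 0.56931 mol.
Reaction (2): Fe2O3→CO2 ratio 1:3 ⇒ n(CO2) = 1.7079 mol.
Reaction (3): CO2→H2O ratio 1:1 ⇒ n(H2O) = 1.7079 mol.
Mass of H2O = 1.7079 × 18.016 = 30.770 g.

30.77 g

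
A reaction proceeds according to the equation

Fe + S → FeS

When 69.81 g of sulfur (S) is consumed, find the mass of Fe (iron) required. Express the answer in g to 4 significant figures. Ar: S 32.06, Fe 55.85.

M(S) = 32.06 g/mol.
M(Fe) = 55.85 g/mol.
n(S) = 69.810 g / 32.06 g/mol = 2.1775 mol.
From the equation the S:Fe mole ratio is 1:1, so n(Fe) = 2.1775 × 1/1 = 2.1775 mol.
Mass of Fe = 2.1775 mol × 55.85 g/mol = 121.61 g.

121.6 g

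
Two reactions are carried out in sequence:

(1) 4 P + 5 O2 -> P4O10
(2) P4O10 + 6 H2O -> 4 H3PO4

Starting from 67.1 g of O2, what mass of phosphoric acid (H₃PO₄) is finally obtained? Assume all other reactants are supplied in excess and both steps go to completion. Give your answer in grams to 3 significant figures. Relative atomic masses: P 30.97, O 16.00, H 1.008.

164 g

M(O2) = 2(16.00) = 32.00 g/mol.
M(H3PO4) = 3(1.008) + 30.97 + 4(16.00) = 97.994 g/mol.
n(O2) = 67.10 / 32.00 = 2.097 mol.
Step 1 gives a 5:1 ratio of O2 to P4O10, so n(P4O10) = 0.4194 mol.
In step 2 the P4O10:H3PO4 ratio is 1:4, so n(H3PO4) = 1.677 mol.
Mass of H3PO4 = 1.677 × 97.994 = 164.4 g.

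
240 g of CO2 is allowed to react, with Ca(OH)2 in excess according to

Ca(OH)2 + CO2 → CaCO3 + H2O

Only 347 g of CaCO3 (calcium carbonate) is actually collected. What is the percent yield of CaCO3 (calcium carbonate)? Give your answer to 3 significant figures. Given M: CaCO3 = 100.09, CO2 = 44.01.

n(CO2) = 240.0 g / 44.01 g/mol = 5.453 mol.
From the equation the CO2:CaCO3 mole ratio is 1:1, so n(CaCO3) = 5.453 × 1/1 = 5.453 mol.
Mass of CaCO3 = 5.453 mol × 100.09 g/mol = 545.8 g.
This is the theoretical yield. Percent yield = 347 g / 545.8 g × 100% = 63.57%.

63.6 %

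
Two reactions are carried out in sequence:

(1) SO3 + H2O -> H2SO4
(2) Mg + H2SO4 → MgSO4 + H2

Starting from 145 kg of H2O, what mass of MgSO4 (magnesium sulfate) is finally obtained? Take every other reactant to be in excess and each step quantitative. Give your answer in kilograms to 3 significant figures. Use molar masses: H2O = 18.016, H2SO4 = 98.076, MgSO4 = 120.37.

145 kg = 145000 g.
n(H2O) = 145000 / 18.016 = 8048 mol.
Step 1 gives a 1:1 ratio of H2O to H2SO4, so n(H2SO4) = 8048 mol.
In step 2 the H2SO4:MgSO4 ratio is 1:1, so n(MgSO4) = 8048 mol.
Mass of MgSO4 = 8048 × 120.37 = 968800 g = 969 kg.

969 kg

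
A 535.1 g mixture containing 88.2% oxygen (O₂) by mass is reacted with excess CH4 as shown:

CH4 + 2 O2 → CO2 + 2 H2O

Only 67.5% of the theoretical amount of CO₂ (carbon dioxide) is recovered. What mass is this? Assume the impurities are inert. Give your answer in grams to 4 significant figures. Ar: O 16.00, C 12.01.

Pure O2 available = 535.1 g × 0.882 = 471.96 g.
M(O2) = 2(16.00) = 32.00 g/mol.
M(CO2) = 12.01 + 2(16.00) = 44.01 g/mol.
n(O2) = 471.96 g / 32.00 g/mol = 14.749 mol.
From the equation the O2:CO2 mole ratio is 2:1, so n(CO2) = 14.749 × 1/2 = 7.3743 mol.
Mass of CO2 = 7.3743 mol × 44.01 g/mol = 324.55 g.
Actual mass collected = 324.55 g × 0.675 = 219.07 g.

219.1 g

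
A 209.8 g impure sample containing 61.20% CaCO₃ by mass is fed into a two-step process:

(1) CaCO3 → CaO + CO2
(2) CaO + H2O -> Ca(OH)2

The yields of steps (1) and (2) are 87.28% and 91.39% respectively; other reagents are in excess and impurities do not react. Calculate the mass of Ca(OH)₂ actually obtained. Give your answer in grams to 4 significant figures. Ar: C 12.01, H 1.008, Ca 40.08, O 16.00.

Pure CaCO3 = 209.8 × 0.6120 = 128.40 g.
M(CaCO3) = 40.08 + 12.01 + 3(16.00) = 100.09 g/mol.
M(Ca(OH)2) = 40.08 + 2(16.00) + 2(1.008) = 74.096 g/mol.
n(CaCO3) = 128.40 / 100.09 = 1.2828 mol.
Step 1 (CaCO3:CaO = 1:1): theoretical n(CaO) = 1.2828 mol; at 87.28% yield, n(CaO) = 1.1196 mol.
Step 2 (CaO:Ca(OH)2 = 1:1): theoretical n(Ca(OH)2) = 1.1196 mol, so theoretical mass = 1.1196 × 74.096 = 82.961 g.
At 91.39% yield, actual mass of Ca(OH)2 = 82.961 × 0.9139 = 75.818 g.

75.82 g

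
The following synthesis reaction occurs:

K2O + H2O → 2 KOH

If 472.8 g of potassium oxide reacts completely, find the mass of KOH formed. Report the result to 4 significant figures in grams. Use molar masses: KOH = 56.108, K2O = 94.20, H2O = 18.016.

563.2 g

n(K2O) = 472.80 g / 94.20 g/mol = 5.0191 mol.
From the equation the K2O:KOH mole ratio is 1:2, so n(KOH) = 5.0191 × 2/1 = 10.038 mol.
Mass of KOH = 10.038 mol × 56.108 g/mol = 563.22 g.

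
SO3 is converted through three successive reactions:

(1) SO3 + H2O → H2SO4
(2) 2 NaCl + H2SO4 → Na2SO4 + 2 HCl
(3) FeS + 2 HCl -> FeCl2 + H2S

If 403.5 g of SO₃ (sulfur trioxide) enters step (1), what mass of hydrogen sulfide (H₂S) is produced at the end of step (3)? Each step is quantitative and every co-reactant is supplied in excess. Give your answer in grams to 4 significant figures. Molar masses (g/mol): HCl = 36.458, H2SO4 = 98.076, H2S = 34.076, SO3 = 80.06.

n(SO3) = 403.5 / 80.06 = 5.0400 mol.
Reaction (1): SO3→H2SO4 ratio 1:1 ⇒ n(H2SO4) = 5.0400 mol.
Reaction (2): H2SO4→HCl ratio 1:2 ⇒ n(HCl) = 10.080 mol.
Reaction (3): HCl→H2S ratio 2:1 ⇒ n(H2S) = 5.0400 mol.
Mass of H2S = 5.0400 × 34.076 = 171.74 g.

171.7 g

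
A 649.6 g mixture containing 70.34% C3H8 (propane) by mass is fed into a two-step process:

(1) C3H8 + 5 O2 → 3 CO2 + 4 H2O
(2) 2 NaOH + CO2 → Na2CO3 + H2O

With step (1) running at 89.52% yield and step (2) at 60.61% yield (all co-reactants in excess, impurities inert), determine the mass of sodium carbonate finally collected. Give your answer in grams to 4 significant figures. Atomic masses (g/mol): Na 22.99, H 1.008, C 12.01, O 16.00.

1788 g

Pure C3H8 = 649.6 × 0.7034 = 456.93 g.
M(C3H8) = 3(12.01) + 8(1.008) = 44.094 g/mol.
M(Na2CO3) = 2(22.99) + 12.01 + 3(16.00) = 105.99 g/mol.
n(C3H8) = 456.93 / 44.094 = 10.363 mol.
Step 1 (C3H8:CO2 = 1:3): theoretical n(CO2) = 31.088 mol; at 89.52% yield, n(CO2) = 27.830 mol.
Step 2 (CO2:Na2CO3 = 1:1): theoretical n(Na2CO3) = 27.830 mol, so theoretical mass = 27.830 × 105.99 = 2949.7 g.
At 60.61% yield, actual mass of Na2CO3 = 2949.7 × 0.6061 = 1787.8 g.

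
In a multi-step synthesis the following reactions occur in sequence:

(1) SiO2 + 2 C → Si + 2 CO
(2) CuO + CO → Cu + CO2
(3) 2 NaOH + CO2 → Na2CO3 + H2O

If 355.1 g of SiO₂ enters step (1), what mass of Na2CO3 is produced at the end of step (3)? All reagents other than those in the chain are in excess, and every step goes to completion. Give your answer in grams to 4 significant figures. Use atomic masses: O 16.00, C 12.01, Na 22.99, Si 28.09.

1253 g

M(SiO2) = 28.09 + 2(16.00) = 60.09 g/mol.
M(Na2CO3) = 2(22.99) + 12.01 + 3(16.00) = 105.99 g/mol.
n(SiO2) = 355.1 / 60.09 = 5.9095 mol.
Reaction (1): SiO2→CO ratio 1:2 ⇒ n(CO) = 11.819 mol.
Reaction (2): CO→CO2 ratio 1:1 ⇒ n(CO2) = 11.819 mol.
Reaction (3): CO2→Na2CO3 ratio 1:1 ⇒ n(Na2CO3) = 11.819 mol.
Mass of Na2CO3 = 11.819 × 105.99 = 1252.7 g.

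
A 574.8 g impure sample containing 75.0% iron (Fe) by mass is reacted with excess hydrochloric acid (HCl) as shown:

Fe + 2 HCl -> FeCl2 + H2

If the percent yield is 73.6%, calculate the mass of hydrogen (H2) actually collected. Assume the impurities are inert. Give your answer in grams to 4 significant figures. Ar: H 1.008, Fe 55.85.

11.45 g

Pure Fe available = 574.8 g × 0.750 = 431.10 g.
M(Fe) = 55.85 g/mol.
M(H2) = 2(1.008) = 2.016 g/mol.
n(Fe) = 431.10 g / 55.85 g/mol = 7.7189 mol.
From the equation the Fe:H2 mole ratio is 1:1, so n(H2) = 7.7189 × 1/1 = 7.7189 mol.
Mass of H2 = 7.7189 mol × 2.016 g/mol = 15.561 g.
Actual mass collected = 15.561 g × 0.736 = 11.453 g.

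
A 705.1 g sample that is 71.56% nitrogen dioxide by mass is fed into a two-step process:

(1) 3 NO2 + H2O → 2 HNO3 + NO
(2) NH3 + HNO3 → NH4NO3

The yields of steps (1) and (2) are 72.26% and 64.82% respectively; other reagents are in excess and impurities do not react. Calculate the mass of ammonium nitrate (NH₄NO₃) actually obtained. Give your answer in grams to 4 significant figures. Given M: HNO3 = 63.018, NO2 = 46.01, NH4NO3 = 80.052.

Pure NO2 = 705.1 × 0.7156 = 504.57 g.
n(NO2) = 504.57 / 46.01 = 10.967 mol.
Step 1 (NO2:HNO3 = 3:2): theoretical n(HNO3) = 7.3110 mol; at 72.26% yield, n(HNO3) = 5.2829 mol.
Step 2 (HNO3:NH4NO3 = 1:1): theoretical n(NH4NO3) = 5.2829 mol, so theoretical mass = 5.2829 × 80.052 = 422.91 g.
At 64.82% yield, actual mass of NH4NO3 = 422.91 × 0.6482 = 274.13 g.

274.1 g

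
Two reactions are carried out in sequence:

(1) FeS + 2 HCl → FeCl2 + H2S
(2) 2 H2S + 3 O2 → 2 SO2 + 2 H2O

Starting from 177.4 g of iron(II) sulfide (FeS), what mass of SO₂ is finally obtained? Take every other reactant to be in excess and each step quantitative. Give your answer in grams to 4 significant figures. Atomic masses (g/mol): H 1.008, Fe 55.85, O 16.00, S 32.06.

129.3 g

M(FeS) = 55.85 + 32.06 = 87.91 g/mol.
M(SO2) = 32.06 + 2(16.00) = 64.06 g/mol.
n(FeS) = 177.40 / 87.91 = 2.0180 mol.
Step 1 gives a 1:1 ratio of FeS to H2S, so n(H2S) = 2.0180 mol.
In step 2 the H2S:SO2 ratio is 2:2, so n(SO2) = 2.0180 mol.
Mass of SO2 = 2.0180 × 64.06 = 129.27 g.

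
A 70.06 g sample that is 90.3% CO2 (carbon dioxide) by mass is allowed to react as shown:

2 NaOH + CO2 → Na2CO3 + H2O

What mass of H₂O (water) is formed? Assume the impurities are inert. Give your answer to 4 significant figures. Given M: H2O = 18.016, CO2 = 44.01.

25.90 g

Mass of pure CO2 = 70.06 g × 0.903 = 63.264 g.
n(CO2) = 63.264 g / 44.01 g/mol = 1.4375 mol.
From the equation the CO2:H2O mole ratio is 1:1, so n(H2O) = 1.4375 × 1/1 = 1.4375 mol.
Mass of H2O = 1.4375 mol × 18.016 g/mol = 25.898 g.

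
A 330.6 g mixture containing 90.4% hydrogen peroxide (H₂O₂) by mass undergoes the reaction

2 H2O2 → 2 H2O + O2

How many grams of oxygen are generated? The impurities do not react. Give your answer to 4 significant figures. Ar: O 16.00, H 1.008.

Mass of pure H2O2 = 330.6 g × 0.904 = 298.86 g.
M(H2O2) = 2(1.008) + 2(16.00) = 34.016 g/mol.
M(O2) = 2(16.00) = 32.00 g/mol.
n(H2O2) = 298.86 g / 34.016 g/mol = 8.7859 mol.
From the equation the H2O2:O2 mole ratio is 2:1, so n(O2) = 8.7859 × 1/2 = 4.3930 mol.
Mass of O2 = 4.3930 mol × 32.00 g/mol = 140.57 g.

140.6 g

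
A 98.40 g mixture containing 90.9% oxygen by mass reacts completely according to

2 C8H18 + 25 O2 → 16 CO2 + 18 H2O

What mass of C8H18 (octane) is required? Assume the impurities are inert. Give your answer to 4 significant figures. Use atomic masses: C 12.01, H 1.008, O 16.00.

Mass of pure O2 = 98.40 g × 0.909 = 89.446 g.
M(O2) = 2(16.00) = 32.00 g/mol.
M(C8H18) = 8(12.01) + 18(1.008) = 114.224 g/mol.
n(O2) = 89.446 g / 32.00 g/mol = 2.7952 mol.
From the equation the O2:C8H18 mole ratio is 25:2, so n(C8H18) = 2.7952 × 2/25 = 0.22361 mol.
Mass of C8H18 = 0.22361 mol × 114.224 g/mol = 25.542 g.

25.54 g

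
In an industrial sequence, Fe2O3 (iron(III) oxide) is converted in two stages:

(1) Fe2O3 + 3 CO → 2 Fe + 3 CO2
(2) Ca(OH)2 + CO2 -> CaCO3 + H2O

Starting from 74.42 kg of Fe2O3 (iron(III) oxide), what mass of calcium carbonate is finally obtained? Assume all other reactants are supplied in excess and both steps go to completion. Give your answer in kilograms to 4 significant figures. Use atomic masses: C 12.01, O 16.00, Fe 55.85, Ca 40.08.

139.9 kg

M(Fe2O3) = 2(55.85) + 3(16.00) = 159.70 g/mol.
M(CaCO3) = 40.08 + 12.01 + 3(16.00) = 100.09 g/mol.
74.42 kg = 74420 g.
n(Fe2O3) = 74420 / 159.70 = 466.00 mol.
Step 1 gives a 1:3 ratio of Fe2O3 to CO2, so n(CO2) = 1398.0 mol.
In step 2 the CO2:CaCO3 ratio is 1:1, so n(CaCO3) = 1398.0 mol.
Mass of CaCO3 = 1398.0 × 100.09 = 139930 g = 139.9 kg.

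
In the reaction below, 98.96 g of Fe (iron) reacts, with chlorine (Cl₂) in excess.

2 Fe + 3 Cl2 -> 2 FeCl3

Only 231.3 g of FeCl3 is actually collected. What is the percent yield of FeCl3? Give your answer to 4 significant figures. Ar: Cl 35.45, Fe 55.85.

80.48 %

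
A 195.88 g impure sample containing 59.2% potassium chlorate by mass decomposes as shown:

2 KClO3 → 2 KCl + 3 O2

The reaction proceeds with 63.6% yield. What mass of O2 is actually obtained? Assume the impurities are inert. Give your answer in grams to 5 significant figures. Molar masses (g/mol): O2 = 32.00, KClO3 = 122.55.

Pure KClO3 available = 195.88 g × 0.592 = 115.961 g.
n(KClO3) = 115.961 g / 122.55 g/mol = 0.946234 mol.
From the equation the KClO3:O2 mole ratio is 2:3, so n(O2) = 0.946234 × 3/2 = 1.41935 mol.
Mass of O2 = 1.41935 mol × 32.00 g/mol = 45.4192 g.
Actual mass collected = 45.4192 g × 0.636 = 28.8866 g.

28.887 g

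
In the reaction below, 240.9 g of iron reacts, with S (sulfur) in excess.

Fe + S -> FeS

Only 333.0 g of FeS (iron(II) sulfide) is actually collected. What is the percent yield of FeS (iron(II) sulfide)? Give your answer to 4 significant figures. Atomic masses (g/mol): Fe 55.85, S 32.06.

87.82 %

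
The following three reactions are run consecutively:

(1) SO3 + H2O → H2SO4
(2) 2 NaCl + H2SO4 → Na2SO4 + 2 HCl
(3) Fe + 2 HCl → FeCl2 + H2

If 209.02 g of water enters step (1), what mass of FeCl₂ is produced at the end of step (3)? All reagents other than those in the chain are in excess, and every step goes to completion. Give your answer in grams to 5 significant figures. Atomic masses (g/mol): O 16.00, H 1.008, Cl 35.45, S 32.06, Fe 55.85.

1470.5 g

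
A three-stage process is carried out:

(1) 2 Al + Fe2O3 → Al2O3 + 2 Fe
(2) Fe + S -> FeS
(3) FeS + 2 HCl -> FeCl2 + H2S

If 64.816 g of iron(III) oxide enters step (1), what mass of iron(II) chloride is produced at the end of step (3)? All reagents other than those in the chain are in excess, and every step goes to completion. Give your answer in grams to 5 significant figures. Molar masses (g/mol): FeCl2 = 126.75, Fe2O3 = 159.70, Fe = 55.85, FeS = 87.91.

102.89 g

n(Fe2O3) = 64.816 / 159.70 = 0.405861 mol.
Reaction (1): Fe2O3→Fe ratio 1:2 ⇒ n(Fe) = 0.811722 mol.
Reaction (2): Fe→FeS ratio 1:1 ⇒ n(FeS) = 0.811722 mol.
Reaction (3): FeS→FeCl2 ratio 1:1 ⇒ n(FeCl2) = 0.811722 mol.
Mass of FeCl2 = 0.811722 × 126.75 = 102.886 g.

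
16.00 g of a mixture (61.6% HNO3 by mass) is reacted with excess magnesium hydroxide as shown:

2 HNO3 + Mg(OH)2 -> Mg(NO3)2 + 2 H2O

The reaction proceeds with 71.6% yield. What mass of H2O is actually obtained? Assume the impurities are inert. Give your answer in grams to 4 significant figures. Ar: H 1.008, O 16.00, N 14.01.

2.017 g

Pure HNO3 available = 16.00 g × 0.616 = 9.8560 g.
M(HNO3) = 1.008 + 14.01 + 3(16.00) = 63.018 g/mol.
M(H2O) = 2(1.008) + 16.00 = 18.016 g/mol.
n(HNO3) = 9.8560 g / 63.018 g/mol = 0.15640 mol.
From the equation the HNO3:H2O mole ratio is 2:2, so n(H2O) = 0.15640 × 2/2 = 0.15640 mol.
Mass of H2O = 0.15640 mol × 18.016 g/mol = 2.8177 g.
Actual mass collected = 2.8177 g × 0.716 = 2.0175 g.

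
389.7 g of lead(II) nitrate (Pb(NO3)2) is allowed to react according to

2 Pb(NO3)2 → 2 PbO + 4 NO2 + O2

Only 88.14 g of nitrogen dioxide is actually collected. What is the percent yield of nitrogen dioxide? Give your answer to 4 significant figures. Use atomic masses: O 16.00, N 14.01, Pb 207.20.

81.41 %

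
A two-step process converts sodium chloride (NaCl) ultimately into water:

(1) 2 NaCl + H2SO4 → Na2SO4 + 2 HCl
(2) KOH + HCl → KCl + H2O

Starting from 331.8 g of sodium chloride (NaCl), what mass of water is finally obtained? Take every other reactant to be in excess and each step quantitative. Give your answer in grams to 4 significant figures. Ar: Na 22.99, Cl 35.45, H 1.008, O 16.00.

M(NaCl) = 22.99 + 35.45 = 58.44 g/mol.
M(H2O) = 2(1.008) + 16.00 = 18.016 g/mol.
n(NaCl) = 331.80 / 58.44 = 5.6776 mol.
Step 1 gives a 2:2 ratio of NaCl to HCl, so n(HCl) = 5.6776 mol.
In step 2 the HCl:H2O ratio is 1:1, so n(H2O) = 5.6776 mol.
Mass of H2O = 5.6776 × 18.016 = 102.29 g.

102.3 g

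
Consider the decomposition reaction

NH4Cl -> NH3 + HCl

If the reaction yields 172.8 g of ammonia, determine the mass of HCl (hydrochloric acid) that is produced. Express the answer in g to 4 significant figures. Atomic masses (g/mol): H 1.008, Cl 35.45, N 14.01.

369.8 g

M(NH3) = 14.01 + 3(1.008) = 17.034 g/mol.
M(HCl) = 1.008 + 35.45 = 36.458 g/mol.
n(NH3) = 172.80 g / 17.034 g/mol = 10.144 mol.
From the equation the NH3:HCl mole ratio is 1:1, so n(HCl) = 10.144 × 1/1 = 10.144 mol.
Mass of HCl = 10.144 mol × 36.458 g/mol = 369.85 g.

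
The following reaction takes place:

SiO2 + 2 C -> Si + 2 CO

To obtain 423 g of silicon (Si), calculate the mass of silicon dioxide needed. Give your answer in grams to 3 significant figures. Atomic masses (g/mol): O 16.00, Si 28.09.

905 g

M(Si) = 28.09 g/mol.
M(SiO2) = 28.09 + 2(16.00) = 60.09 g/mol.
n(Si) = 423.0 g / 28.09 g/mol = 15.06 mol.
From the equation the Si:SiO2 mole ratio is 1:1, so n(SiO2) = 15.06 × 1/1 = 15.06 mol.
Mass of SiO2 = 15.06 mol × 60.09 g/mol = 904.9 g.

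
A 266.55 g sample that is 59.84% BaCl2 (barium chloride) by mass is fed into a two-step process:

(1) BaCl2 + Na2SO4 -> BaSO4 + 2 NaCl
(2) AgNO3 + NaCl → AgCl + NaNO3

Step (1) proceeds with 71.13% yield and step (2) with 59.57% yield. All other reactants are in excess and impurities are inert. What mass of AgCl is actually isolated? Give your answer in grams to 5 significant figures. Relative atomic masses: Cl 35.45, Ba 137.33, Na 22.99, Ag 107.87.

Pure BaCl2 = 266.55 × 0.5984 = 159.504 g.
M(BaCl2) = 137.33 + 2(35.45) = 208.23 g/mol.
M(AgCl) = 107.87 + 35.45 = 143.32 g/mol.
n(BaCl2) = 159.504 / 208.23 = 0.765997 mol.
Step 1 (BaCl2:NaCl = 1:2): theoretical n(NaCl) = 1.53199 mol; at 71.13% yield, n(NaCl) = 1.08971 mol.
Step 2 (NaCl:AgCl = 1:1): theoretical n(AgCl) = 1.08971 mol, so theoretical mass = 1.08971 × 143.32 = 156.177 g.
At 59.57% yield, actual mass of AgCl = 156.177 × 0.5957 = 93.0345 g.

93.035 g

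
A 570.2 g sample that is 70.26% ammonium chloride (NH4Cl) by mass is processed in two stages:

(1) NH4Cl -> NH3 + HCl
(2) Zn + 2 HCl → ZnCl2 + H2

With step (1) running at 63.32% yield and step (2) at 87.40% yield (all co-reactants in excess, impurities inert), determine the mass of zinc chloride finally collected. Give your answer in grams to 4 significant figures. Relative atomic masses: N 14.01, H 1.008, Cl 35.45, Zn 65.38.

282.4 g

Pure NH4Cl = 570.2 × 0.7026 = 400.62 g.
M(NH4Cl) = 14.01 + 4(1.008) + 35.45 = 53.492 g/mol.
M(ZnCl2) = 65.38 + 2(35.45) = 136.28 g/mol.
n(NH4Cl) = 400.62 / 53.492 = 7.4894 mol.
Step 1 (NH4Cl:HCl = 1:1): theoretical n(HCl) = 7.4894 mol; at 63.32% yield, n(HCl) = 4.7423 mol.
Step 2 (HCl:ZnCl2 = 2:1): theoretical n(ZnCl2) = 2.3711 mol, so theoretical mass = 2.3711 × 136.28 = 323.14 g.
At 87.40% yield, actual mass of ZnCl2 = 323.14 × 0.8740 = 282.42 g.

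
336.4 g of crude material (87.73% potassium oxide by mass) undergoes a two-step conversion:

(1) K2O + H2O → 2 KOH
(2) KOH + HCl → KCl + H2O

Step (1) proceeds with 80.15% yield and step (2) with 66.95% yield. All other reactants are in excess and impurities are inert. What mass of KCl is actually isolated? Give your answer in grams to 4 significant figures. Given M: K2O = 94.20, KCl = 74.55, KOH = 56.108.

250.7 g

Pure K2O = 336.4 × 0.8773 = 295.12 g.
n(K2O) = 295.12 / 94.20 = 3.1329 mol.
Step 1 (K2O:KOH = 1:2): theoretical n(KOH) = 6.2659 mol; at 80.15% yield, n(KOH) = 5.0221 mol.
Step 2 (KOH:KCl = 1:1): theoretical n(KCl) = 5.0221 mol, so theoretical mass = 5.0221 × 74.55 = 374.40 g.
At 66.95% yield, actual mass of KCl = 374.40 × 0.6695 = 250.66 g.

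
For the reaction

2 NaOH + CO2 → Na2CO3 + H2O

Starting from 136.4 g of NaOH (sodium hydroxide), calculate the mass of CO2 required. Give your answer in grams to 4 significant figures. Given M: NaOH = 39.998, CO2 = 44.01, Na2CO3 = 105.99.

n(NaOH) = 136.40 g / 39.998 g/mol = 3.4102 mol.
From the equation the NaOH:CO2 mole ratio is 2:1, so n(CO2) = 3.4102 × 1/2 = 1.7051 mol.
Mass of CO2 = 1.7051 mol × 44.01 g/mol = 75.041 g.

75.04 g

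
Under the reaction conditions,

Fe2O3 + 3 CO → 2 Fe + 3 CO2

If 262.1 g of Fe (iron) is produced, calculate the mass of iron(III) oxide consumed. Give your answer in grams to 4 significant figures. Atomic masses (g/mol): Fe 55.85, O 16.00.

374.7 g

M(Fe) = 55.85 g/mol.
M(Fe2O3) = 2(55.85) + 3(16.00) = 159.70 g/mol.
n(Fe) = 262.10 g / 55.85 g/mol = 4.6929 mol.
From the equation the Fe:Fe2O3 mole ratio is 2:1, so n(Fe2O3) = 4.6929 × 1/2 = 2.3465 mol.
Mass of Fe2O3 = 2.3465 mol × 159.70 g/mol = 374.73 g.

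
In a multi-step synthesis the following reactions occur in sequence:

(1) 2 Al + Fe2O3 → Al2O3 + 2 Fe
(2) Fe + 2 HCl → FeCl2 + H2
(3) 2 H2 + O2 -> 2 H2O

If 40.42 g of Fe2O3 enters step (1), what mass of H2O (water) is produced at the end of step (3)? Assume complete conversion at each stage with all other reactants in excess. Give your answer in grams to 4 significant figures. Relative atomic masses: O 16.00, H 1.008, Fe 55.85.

9.120 g

M(Fe2O3) = 2(55.85) + 3(16.00) = 159.70 g/mol.
M(H2O) = 2(1.008) + 16.00 = 18.016 g/mol.
n(Fe2O3) = 40.42 / 159.70 = 0.25310 mol.
Reaction (1): Fe2O3→Fe ratio 1:2 ⇒ n(Fe) = 0.50620 mol.
Reaction (2): Fe→H2 ratio 1:1 ⇒ n(H2) = 0.50620 mol.
Reaction (3): H2→H2O ratio 2:2 ⇒ n(H2O) = 0.50620 mol.
Mass of H2O = 0.50620 × 18.016 = 9.1197 g.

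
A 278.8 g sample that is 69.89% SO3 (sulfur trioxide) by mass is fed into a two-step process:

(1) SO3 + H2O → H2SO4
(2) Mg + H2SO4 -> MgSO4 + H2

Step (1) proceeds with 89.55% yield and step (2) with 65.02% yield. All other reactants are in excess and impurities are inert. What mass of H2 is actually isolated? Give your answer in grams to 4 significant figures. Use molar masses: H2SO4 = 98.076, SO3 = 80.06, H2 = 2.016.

2.857 g

Pure SO3 = 278.8 × 0.6989 = 194.85 g.
n(SO3) = 194.85 / 80.06 = 2.4338 mol.
Step 1 (SO3:H2SO4 = 1:1): theoretical n(H2SO4) = 2.4338 mol; at 89.55% yield, n(H2SO4) = 2.1795 mol.
Step 2 (H2SO4:H2 = 1:1): theoretical n(H2) = 2.1795 mol, so theoretical mass = 2.1795 × 2.016 = 4.3939 g.
At 65.02% yield, actual mass of H2 = 4.3939 × 0.6502 = 2.8569 g.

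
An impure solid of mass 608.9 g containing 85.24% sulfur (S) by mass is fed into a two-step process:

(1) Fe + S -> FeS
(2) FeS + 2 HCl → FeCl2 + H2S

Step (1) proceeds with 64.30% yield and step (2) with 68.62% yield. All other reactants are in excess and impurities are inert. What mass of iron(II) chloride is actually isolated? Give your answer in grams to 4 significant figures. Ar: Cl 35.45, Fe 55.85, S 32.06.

Pure S = 608.9 × 0.8524 = 519.03 g.
M(S) = 32.06 g/mol.
M(FeCl2) = 55.85 + 2(35.45) = 126.75 g/mol.
n(S) = 519.03 / 32.06 = 16.189 mol.
Step 1 (S:FeS = 1:1): theoretical n(FeS) = 16.189 mol; at 64.30% yield, n(FeS) = 10.410 mol.
Step 2 (FeS:FeCl2 = 1:1): theoretical n(FeCl2) = 10.410 mol, so theoretical mass = 10.410 × 126.75 = 1319.4 g.
At 68.62% yield, actual mass of FeCl2 = 1319.4 × 0.6862 = 905.39 g.

905.4 g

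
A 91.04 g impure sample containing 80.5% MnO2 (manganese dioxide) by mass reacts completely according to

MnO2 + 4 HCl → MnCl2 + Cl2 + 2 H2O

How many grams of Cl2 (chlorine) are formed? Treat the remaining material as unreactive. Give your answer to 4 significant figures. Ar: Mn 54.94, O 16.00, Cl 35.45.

Mass of pure MnO2 = 91.04 g × 0.805 = 73.287 g.
M(MnO2) = 54.94 + 2(16.00) = 86.94 g/mol.
M(Cl2) = 2(35.45) = 70.90 g/mol.
n(MnO2) = 73.287 g / 86.94 g/mol = 0.84296 mol.
From the equation the MnO2:Cl2 mole ratio is 1:1, so n(Cl2) = 0.84296 × 1/1 = 0.84296 mol.
Mass of Cl2 = 0.84296 mol × 70.90 g/mol = 59.766 g.

59.77 g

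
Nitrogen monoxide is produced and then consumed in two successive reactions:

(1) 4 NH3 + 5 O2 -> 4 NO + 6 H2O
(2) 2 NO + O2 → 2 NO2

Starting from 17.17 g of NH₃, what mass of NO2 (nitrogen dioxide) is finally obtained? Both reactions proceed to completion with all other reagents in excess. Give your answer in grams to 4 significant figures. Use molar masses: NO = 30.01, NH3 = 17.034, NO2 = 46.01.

46.38 g

n(NH3) = 17.170 / 17.034 = 1.0080 mol.
Step 1 gives a 4:4 ratio of NH3 to NO, so n(NO) = 1.0080 mol.
In step 2 the NO:NO2 ratio is 2:2, so n(NO2) = 1.0080 mol.
Mass of NO2 = 1.0080 × 46.01 = 46.377 g.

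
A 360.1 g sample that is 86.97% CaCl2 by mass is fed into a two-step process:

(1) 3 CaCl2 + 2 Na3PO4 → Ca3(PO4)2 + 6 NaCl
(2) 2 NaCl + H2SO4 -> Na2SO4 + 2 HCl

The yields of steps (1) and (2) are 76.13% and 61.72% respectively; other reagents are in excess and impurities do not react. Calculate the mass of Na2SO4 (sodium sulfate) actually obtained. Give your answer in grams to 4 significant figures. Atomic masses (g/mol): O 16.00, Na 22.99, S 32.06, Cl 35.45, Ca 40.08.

Pure CaCl2 = 360.1 × 0.8697 = 313.18 g.
M(CaCl2) = 40.08 + 2(35.45) = 110.98 g/mol.
M(Na2SO4) = 2(22.99) + 32.06 + 4(16.00) = 142.04 g/mol.
n(CaCl2) = 313.18 / 110.98 = 2.8219 mol.
Step 1 (CaCl2:NaCl = 3:6): theoretical n(NaCl) = 5.6439 mol; at 76.13% yield, n(NaCl) = 4.2967 mol.
Step 2 (NaCl:Na2SO4 = 2:1): theoretical n(Na2SO4) = 2.1483 mol, so theoretical mass = 2.1483 × 142.04 = 305.15 g.
At 61.72% yield, actual mass of Na2SO4 = 305.15 × 0.6172 = 188.34 g.

188.3 g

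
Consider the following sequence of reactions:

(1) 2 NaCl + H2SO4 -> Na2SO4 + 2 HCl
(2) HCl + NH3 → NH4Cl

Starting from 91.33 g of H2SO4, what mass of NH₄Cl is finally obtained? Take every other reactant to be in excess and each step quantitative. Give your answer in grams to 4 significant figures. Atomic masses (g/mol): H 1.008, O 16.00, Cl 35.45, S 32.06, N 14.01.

M(H2SO4) = 2(1.008) + 32.06 + 4(16.00) = 98.076 g/mol.
M(NH4Cl) = 14.01 + 4(1.008) + 35.45 = 53.492 g/mol.
n(H2SO4) = 91.330 / 98.076 = 0.93122 mol.
Step 1 gives a 1:2 ratio of H2SO4 to HCl, so n(HCl) = 1.8624 mol.
In step 2 the HCl:NH4Cl ratio is 1:1, so n(NH4Cl) = 1.8624 mol.
Mass of NH4Cl = 1.8624 × 53.492 = 99.625 g.

99.63 g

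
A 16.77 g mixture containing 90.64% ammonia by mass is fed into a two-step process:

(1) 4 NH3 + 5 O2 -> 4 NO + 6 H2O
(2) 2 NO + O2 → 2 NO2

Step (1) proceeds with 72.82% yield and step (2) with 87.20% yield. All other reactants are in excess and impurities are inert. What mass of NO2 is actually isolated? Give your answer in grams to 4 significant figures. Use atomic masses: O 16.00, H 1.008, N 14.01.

Pure NH3 = 16.77 × 0.9064 = 15.200 g.
M(NH3) = 14.01 + 3(1.008) = 17.034 g/mol.
M(NO2) = 14.01 + 2(16.00) = 46.01 g/mol.
n(NH3) = 15.200 / 17.034 = 0.89235 mol.
Step 1 (NH3:NO = 4:4): theoretical n(NO) = 0.89235 mol; at 72.82% yield, n(NO) = 0.64981 mol.
Step 2 (NO:NO2 = 2:2): theoretical n(NO2) = 0.64981 mol, so theoretical mass = 0.64981 × 46.01 = 29.898 g.
At 87.20% yield, actual mass of NO2 = 29.898 × 0.8720 = 26.071 g.

26.07 g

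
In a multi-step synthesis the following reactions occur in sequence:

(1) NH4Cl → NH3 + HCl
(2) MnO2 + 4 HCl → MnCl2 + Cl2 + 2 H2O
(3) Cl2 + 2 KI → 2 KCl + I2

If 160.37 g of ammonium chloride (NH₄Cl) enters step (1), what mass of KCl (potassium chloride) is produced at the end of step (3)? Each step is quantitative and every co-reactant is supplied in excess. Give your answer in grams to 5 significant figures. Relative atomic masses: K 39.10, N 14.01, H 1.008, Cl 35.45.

111.75 g

M(NH4Cl) = 14.01 + 4(1.008) + 35.45 = 53.492 g/mol.
M(KCl) = 39.10 + 35.45 = 74.55 g/mol.
n(NH4Cl) = 160.37 / 53.492 = 2.99802 mol.
Reaction (1): NH4Cl→HCl ratio 1:1 ⇒ n(HCl) = 2.99802 mol.
Reaction (2): HCl→Cl2 ratio 4:1 ⇒ n(Cl2) = 0.749505 mol.
Reaction (3): Cl2→KCl ratio 1:2 ⇒ n(KCl) = 1.49901 mol.
Mass of KCl = 1.49901 × 74.55 = 111.751 g.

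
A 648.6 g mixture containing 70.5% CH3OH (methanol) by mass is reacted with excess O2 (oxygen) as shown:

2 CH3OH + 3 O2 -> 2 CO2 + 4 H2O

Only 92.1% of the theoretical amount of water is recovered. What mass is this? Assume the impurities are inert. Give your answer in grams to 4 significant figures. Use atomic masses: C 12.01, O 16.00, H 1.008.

473.6 g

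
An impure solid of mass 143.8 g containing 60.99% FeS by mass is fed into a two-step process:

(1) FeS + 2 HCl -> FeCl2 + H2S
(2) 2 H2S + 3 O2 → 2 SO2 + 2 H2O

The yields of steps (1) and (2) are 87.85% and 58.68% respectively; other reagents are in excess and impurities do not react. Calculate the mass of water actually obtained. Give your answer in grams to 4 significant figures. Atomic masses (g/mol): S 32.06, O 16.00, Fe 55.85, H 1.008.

9.266 g

Pure FeS = 143.8 × 0.6099 = 87.704 g.
M(FeS) = 55.85 + 32.06 = 87.91 g/mol.
M(H2O) = 2(1.008) + 16.00 = 18.016 g/mol.
n(FeS) = 87.704 / 87.91 = 0.99765 mol.
Step 1 (FeS:H2S = 1:1): theoretical n(H2S) = 0.99765 mol; at 87.85% yield, n(H2S) = 0.87644 mol.
Step 2 (H2S:H2O = 2:2): theoretical n(H2O) = 0.87644 mol, so theoretical mass = 0.87644 × 18.016 = 15.790 g.
At 58.68% yield, actual mass of H2O = 15.790 × 0.5868 = 9.2655 g.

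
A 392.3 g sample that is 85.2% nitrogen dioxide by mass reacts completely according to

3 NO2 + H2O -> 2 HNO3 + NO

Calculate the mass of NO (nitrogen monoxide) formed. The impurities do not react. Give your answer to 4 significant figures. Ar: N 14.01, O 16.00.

Mass of pure NO2 = 392.3 g × 0.852 = 334.24 g.
M(NO2) = 14.01 + 2(16.00) = 46.01 g/mol.
M(NO) = 14.01 + 16.00 = 30.01 g/mol.
n(NO2) = 334.24 g / 46.01 g/mol = 7.2645 mol.
From the equation the NO2:NO mole ratio is 3:1, so n(NO) = 7.2645 × 1/3 = 2.4215 mol.
Mass of NO = 2.4215 mol × 30.01 g/mol = 72.669 g.

72.67 g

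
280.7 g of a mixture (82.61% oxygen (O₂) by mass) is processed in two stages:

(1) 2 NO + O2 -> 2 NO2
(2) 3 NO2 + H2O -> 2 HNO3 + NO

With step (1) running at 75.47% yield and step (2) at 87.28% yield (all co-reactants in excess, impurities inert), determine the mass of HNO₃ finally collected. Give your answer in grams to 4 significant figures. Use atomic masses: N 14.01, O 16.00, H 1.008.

Pure O2 = 280.7 × 0.8261 = 231.89 g.
M(O2) = 2(16.00) = 32.00 g/mol.
M(HNO3) = 1.008 + 14.01 + 3(16.00) = 63.018 g/mol.
n(O2) = 231.89 / 32.00 = 7.2464 mol.
Step 1 (O2:NO2 = 1:2): theoretical n(NO2) = 14.493 mol; at 75.47% yield, n(NO2) = 10.938 mol.
Step 2 (NO2:HNO3 = 3:2): theoretical n(HNO3) = 7.2919 mol, so theoretical mass = 7.2919 × 63.018 = 459.52 g.
At 87.28% yield, actual mass of HNO3 = 459.52 × 0.8728 = 401.07 g.

401.1 g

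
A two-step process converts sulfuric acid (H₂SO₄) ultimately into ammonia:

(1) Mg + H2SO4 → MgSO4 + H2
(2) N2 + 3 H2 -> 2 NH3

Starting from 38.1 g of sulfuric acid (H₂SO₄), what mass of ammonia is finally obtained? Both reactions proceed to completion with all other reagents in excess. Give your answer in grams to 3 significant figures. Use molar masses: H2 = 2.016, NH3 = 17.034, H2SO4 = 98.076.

4.41 g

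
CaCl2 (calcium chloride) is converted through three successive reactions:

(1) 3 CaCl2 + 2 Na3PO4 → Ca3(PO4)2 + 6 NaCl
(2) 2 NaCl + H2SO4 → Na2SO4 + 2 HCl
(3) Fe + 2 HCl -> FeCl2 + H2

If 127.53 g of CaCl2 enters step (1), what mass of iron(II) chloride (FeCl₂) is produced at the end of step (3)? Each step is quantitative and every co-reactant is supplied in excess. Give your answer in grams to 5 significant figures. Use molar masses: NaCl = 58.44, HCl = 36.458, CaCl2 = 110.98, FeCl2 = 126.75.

145.65 g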